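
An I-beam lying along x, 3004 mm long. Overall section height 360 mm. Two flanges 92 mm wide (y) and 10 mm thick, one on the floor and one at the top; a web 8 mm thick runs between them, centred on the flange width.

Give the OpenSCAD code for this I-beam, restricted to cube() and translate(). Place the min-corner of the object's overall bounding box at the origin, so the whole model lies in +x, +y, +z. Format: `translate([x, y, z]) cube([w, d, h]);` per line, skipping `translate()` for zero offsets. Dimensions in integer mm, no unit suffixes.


cube([3004, 92, 10]);
translate([0, 42, 10]) cube([3004, 8, 340]);
translate([0, 0, 350]) cube([3004, 92, 10]);


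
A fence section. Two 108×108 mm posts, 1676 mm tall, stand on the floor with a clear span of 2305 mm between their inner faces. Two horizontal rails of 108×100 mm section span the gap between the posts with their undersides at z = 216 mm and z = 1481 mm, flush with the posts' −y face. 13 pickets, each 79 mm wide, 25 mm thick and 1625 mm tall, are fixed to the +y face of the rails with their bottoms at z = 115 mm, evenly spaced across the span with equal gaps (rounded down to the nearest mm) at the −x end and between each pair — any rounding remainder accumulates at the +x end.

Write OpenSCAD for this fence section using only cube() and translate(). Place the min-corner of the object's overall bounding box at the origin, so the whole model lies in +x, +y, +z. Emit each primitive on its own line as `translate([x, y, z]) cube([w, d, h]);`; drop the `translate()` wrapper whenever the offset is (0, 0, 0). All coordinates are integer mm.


cube([108, 108, 1676]);
translate([2413, 0, 0]) cube([108, 108, 1676]);
translate([108, 0, 216]) cube([2305, 108, 100]);
translate([108, 0, 1481]) cube([2305, 108, 100]);
translate([199, 108, 115]) cube([79, 25, 1625]);
translate([369, 108, 115]) cube([79, 25, 1625]);
translate([539, 108, 115]) cube([79, 25, 1625]);
translate([709, 108, 115]) cube([79, 25, 1625]);
translate([879, 108, 115]) cube([79, 25, 1625]);
translate([1049, 108, 115]) cube([79, 25, 1625]);
translate([1219, 108, 115]) cube([79, 25, 1625]);
translate([1389, 108, 115]) cube([79, 25, 1625]);
translate([1559, 108, 115]) cube([79, 25, 1625]);
translate([1729, 108, 115]) cube([79, 25, 1625]);
translate([1899, 108, 115]) cube([79, 25, 1625]);
translate([2069, 108, 115]) cube([79, 25, 1625]);
translate([2239, 108, 115]) cube([79, 25, 1625]);


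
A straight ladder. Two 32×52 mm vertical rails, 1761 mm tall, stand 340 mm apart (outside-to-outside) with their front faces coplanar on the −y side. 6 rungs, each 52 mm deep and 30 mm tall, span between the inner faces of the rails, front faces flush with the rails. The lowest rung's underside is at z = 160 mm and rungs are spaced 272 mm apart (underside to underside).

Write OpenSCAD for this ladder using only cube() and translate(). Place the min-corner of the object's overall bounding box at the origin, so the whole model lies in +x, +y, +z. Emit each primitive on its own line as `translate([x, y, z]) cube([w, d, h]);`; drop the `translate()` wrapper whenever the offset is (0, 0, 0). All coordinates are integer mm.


cube([32, 52, 1761]);
translate([308, 0, 0]) cube([32, 52, 1761]);
translate([32, 0, 160]) cube([276, 52, 30]);
translate([32, 0, 432]) cube([276, 52, 30]);
translate([32, 0, 704]) cube([276, 52, 30]);
translate([32, 0, 976]) cube([276, 52, 30]);
translate([32, 0, 1248]) cube([276, 52, 30]);
translate([32, 0, 1520]) cube([276, 52, 30]);


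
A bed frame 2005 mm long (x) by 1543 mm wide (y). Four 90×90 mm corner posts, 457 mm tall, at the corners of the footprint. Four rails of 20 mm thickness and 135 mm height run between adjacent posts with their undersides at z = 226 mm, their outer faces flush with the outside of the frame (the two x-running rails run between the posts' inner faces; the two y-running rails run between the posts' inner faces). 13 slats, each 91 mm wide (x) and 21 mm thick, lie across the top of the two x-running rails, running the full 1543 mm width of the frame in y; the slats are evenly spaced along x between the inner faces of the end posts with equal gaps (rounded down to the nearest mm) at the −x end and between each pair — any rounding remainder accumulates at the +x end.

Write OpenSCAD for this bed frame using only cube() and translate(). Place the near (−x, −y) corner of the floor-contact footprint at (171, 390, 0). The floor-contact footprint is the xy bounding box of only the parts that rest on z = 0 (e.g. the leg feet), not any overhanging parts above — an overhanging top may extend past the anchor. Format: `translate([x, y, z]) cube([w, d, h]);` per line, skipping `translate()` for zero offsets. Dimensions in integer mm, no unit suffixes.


// slat z = rail_z + rail_h = 226 + 135 = 361
// slat gap = ⌊(1825 − 13·91) / 14⌋ = 45
translate([171, 390, 0]) cube([90, 90, 457]);
translate([171, 1843, 0]) cube([90, 90, 457]);
translate([2086, 390, 0]) cube([90, 90, 457]);
translate([2086, 1843, 0]) cube([90, 90, 457]);
translate([261, 390, 226]) cube([1825, 20, 135]);
translate([261, 1913, 226]) cube([1825, 20, 135]);
translate([171, 480, 226]) cube([20, 1363, 135]);
translate([2156, 480, 226]) cube([20, 1363, 135]);
translate([306, 390, 361]) cube([91, 1543, 21]);
translate([442, 390, 361]) cube([91, 1543, 21]);
translate([578, 390, 361]) cube([91, 1543, 21]);
translate([714, 390, 361]) cube([91, 1543, 21]);
translate([850, 390, 361]) cube([91, 1543, 21]);
translate([986, 390, 361]) cube([91, 1543, 21]);
translate([1122, 390, 361]) cube([91, 1543, 21]);
translate([1258, 390, 361]) cube([91, 1543, 21]);
translate([1394, 390, 361]) cube([91, 1543, 21]);
translate([1530, 390, 361]) cube([91, 1543, 21]);
translate([1666, 390, 361]) cube([91, 1543, 21]);
translate([1802, 390, 361]) cube([91, 1543, 21]);
translate([1938, 390, 361]) cube([91, 1543, 21]);


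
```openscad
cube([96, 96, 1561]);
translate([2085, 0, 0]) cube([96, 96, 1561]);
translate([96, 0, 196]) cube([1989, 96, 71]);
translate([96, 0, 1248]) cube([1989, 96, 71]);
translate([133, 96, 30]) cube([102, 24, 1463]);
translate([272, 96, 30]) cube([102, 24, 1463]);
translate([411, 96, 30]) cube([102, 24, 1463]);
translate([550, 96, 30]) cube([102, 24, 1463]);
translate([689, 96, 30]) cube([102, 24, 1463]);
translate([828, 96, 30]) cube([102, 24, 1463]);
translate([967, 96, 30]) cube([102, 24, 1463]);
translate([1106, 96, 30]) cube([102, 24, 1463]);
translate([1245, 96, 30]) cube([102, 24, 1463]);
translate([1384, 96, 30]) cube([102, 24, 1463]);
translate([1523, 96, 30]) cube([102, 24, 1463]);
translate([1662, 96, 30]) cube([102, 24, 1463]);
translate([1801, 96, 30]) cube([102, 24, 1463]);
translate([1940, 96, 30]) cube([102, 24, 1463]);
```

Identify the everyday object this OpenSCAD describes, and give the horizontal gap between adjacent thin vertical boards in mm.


A fence section. The picket gap is 37 mm.

Two posts, two rails, 14 pickets — a fence section. Span 1989 mm holds 14 pickets of 102 mm with 15 equal gaps: ⌊(1989 − 14·102) / 15⌋ = 37 mm.


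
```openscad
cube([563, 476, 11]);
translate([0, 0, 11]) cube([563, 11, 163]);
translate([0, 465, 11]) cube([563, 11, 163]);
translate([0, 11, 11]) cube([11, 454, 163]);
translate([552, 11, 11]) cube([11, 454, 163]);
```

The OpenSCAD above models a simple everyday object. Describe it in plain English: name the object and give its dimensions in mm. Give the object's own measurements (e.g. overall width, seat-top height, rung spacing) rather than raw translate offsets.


An open-topped rectangular box: outside dimensions 563×476×174 mm, with a uniform wall and base thickness of 11 mm. The base is a full 563×476 slab on the floor; four walls sit on top of the base. The front and back walls (the −y and +y sides) span the full width; the two side walls fit between them.


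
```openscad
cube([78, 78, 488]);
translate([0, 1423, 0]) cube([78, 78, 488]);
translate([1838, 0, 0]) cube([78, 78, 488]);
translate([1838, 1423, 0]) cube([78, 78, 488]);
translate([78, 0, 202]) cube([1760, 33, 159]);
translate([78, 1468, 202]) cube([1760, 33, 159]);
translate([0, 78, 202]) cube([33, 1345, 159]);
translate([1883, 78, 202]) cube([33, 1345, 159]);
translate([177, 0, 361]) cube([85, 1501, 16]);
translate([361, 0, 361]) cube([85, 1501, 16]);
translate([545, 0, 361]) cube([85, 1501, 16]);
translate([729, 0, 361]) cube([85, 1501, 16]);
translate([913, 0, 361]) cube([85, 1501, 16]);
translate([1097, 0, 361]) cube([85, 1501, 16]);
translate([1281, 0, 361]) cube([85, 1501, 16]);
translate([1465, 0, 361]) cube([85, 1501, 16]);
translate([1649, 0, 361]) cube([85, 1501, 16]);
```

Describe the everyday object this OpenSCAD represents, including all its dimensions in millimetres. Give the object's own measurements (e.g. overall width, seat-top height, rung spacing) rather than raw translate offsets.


A bed frame 1916 mm long (x) by 1501 mm wide (y). Four 78×78 mm corner posts, 488 mm tall, at the corners of the footprint. Four rails of 33 mm thickness and 159 mm height run between adjacent posts with their undersides at z = 202 mm, their outer faces flush with the outside of the frame (the two x-running rails run between the posts' inner faces; the two y-running rails run between the posts' inner faces). 9 slats, each 85 mm wide (x) and 16 mm thick, lie across the top of the two x-running rails, running the full 1501 mm width of the frame in y; along x they sit between the end posts with a 99 mm gap after the −x posts and between neighbouring slats, leaving 104 mm before the +x posts.


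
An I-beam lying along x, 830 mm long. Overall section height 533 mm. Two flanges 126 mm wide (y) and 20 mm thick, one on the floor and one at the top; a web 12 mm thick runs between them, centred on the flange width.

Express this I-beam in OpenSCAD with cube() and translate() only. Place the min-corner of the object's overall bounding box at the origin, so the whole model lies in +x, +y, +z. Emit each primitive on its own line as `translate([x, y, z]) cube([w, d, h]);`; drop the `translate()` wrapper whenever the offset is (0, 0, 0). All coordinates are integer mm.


cube([830, 126, 20]);
translate([0, 57, 20]) cube([830, 12, 493]);
translate([0, 0, 513]) cube([830, 126, 20]);


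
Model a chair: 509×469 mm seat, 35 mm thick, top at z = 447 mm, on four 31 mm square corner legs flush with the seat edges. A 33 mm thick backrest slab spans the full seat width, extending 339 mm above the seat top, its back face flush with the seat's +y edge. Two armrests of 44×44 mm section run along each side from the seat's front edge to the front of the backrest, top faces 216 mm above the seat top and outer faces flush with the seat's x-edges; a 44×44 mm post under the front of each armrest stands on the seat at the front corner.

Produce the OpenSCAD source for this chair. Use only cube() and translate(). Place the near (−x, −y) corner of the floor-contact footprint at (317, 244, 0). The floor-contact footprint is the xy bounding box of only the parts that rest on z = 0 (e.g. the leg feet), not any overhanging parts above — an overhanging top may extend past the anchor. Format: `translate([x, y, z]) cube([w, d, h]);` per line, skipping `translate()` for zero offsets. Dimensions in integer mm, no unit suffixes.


translate([317, 244, 412]) cube([509, 469, 35]);
translate([317, 244, 0]) cube([31, 31, 412]);
translate([795, 244, 0]) cube([31, 31, 412]);
translate([317, 682, 0]) cube([31, 31, 412]);
translate([795, 682, 0]) cube([31, 31, 412]);
translate([317, 680, 447]) cube([509, 33, 339]);
translate([317, 244, 619]) cube([44, 436, 44]);
translate([782, 244, 619]) cube([44, 436, 44]);
translate([317, 244, 447]) cube([44, 44, 172]);
translate([782, 244, 447]) cube([44, 44, 172]);


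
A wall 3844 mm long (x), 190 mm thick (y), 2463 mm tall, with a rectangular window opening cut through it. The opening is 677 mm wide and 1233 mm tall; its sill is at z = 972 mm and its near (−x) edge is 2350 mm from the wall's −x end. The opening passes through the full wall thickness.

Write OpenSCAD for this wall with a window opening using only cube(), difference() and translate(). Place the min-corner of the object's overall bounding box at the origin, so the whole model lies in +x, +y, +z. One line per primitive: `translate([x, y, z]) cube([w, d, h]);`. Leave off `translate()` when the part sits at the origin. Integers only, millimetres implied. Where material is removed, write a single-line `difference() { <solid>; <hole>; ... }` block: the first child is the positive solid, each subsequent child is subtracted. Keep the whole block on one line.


difference() { cube([3844, 190, 2463]); translate([2350, 0, 972]) cube([677, 190, 1233]); }


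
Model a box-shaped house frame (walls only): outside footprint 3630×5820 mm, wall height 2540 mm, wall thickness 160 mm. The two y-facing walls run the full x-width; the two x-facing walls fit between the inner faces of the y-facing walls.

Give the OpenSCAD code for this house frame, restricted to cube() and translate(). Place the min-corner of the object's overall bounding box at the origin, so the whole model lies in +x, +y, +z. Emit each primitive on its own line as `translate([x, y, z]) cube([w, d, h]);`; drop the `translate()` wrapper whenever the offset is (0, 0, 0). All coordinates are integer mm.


cube([3630, 160, 2540]);
translate([0, 5660, 0]) cube([3630, 160, 2540]);
translate([0, 160, 0]) cube([160, 5500, 2540]);
translate([3470, 160, 0]) cube([160, 5500, 2540]);


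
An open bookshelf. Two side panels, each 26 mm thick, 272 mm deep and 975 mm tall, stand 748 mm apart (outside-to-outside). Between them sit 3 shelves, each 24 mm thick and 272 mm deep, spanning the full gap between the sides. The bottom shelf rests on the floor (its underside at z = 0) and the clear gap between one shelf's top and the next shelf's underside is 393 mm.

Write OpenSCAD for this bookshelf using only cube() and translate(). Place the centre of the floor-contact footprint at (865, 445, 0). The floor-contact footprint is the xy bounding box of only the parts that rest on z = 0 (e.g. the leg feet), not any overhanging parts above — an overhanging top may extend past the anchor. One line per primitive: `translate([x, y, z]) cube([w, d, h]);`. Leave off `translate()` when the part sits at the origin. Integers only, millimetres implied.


translate([491, 309, 0]) cube([26, 272, 975]);
translate([1213, 309, 0]) cube([26, 272, 975]);
translate([517, 309, 0]) cube([696, 272, 24]);
translate([517, 309, 417]) cube([696, 272, 24]);
translate([517, 309, 834]) cube([696, 272, 24]);


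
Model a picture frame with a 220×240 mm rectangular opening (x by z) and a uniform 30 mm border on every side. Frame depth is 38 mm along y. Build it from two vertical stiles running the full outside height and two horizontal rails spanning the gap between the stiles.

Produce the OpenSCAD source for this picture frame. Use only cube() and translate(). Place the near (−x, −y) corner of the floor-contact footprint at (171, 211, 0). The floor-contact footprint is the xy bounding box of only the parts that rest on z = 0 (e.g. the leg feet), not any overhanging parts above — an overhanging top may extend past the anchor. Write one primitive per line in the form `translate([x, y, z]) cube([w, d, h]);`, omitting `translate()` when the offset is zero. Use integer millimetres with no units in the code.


translate([171, 211, 0]) cube([30, 38, 300]);
translate([421, 211, 0]) cube([30, 38, 300]);
translate([201, 211, 0]) cube([220, 38, 30]);
translate([201, 211, 270]) cube([220, 38, 30]);


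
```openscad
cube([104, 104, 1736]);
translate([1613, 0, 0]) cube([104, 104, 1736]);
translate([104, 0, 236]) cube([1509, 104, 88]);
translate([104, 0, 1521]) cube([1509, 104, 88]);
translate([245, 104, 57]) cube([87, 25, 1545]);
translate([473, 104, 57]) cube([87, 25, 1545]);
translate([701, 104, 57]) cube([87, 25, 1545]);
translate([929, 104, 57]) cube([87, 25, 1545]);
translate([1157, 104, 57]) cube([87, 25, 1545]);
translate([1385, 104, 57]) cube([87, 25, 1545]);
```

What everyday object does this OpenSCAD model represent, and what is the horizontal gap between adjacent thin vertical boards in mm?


A fence section. The picket gap is 141 mm.

Two posts, two rails, 6 pickets — a fence section. Span 1509 mm holds 6 pickets of 87 mm with 7 equal gaps: ⌊(1509 − 6·87) / 7⌋ = 141 mm.


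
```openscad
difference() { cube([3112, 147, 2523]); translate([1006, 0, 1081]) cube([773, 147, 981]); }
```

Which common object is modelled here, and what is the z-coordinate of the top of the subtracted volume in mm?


A wall with a window opening. The window head height is 2062 mm.

A wall with a rectangular opening subtracted — a window. Sill at z = 1081, opening 981 mm tall, so the head is at 1081 + 981 = 2062 mm.


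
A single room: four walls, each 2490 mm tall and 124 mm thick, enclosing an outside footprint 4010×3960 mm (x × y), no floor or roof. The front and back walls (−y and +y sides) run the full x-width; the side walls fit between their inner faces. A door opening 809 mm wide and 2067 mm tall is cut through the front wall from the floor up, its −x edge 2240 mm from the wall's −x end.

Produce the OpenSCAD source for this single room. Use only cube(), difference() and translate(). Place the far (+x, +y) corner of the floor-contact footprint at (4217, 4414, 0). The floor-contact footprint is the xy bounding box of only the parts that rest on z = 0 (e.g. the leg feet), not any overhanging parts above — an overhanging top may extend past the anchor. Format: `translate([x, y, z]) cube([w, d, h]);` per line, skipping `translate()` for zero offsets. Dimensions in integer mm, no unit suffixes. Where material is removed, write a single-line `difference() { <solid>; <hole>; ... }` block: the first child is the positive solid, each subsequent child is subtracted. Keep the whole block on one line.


difference() { translate([207, 454, 0]) cube([4010, 124, 2490]); translate([2447, 454, 0]) cube([809, 124, 2067]); }
translate([207, 4290, 0]) cube([4010, 124, 2490]);
translate([207, 578, 0]) cube([124, 3712, 2490]);
translate([4093, 578, 0]) cube([124, 3712, 2490]);


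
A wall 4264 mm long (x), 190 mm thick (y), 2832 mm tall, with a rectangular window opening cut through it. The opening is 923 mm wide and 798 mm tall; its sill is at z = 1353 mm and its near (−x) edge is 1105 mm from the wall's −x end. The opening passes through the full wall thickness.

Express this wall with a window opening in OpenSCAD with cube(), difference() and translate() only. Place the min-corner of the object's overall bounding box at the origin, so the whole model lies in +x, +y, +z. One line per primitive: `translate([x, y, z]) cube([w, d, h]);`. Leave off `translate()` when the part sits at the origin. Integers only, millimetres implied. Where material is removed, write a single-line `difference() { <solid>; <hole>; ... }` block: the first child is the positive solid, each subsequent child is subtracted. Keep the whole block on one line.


difference() { cube([4264, 190, 2832]); translate([1105, 0, 1353]) cube([923, 190, 798]); }


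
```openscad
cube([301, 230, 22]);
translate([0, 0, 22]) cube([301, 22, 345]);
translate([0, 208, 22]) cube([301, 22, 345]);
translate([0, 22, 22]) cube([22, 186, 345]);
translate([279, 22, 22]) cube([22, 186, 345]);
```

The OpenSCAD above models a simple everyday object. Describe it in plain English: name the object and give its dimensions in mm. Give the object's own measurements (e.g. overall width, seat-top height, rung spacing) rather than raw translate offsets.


An open-topped rectangular box: outside dimensions 301×230×367 mm, with a uniform wall and base thickness of 22 mm. The base is a full 301×230 slab on the floor; four walls sit on top of the base. The front and back walls (the −y and +y sides) span the full width; the two side walls fit between them.


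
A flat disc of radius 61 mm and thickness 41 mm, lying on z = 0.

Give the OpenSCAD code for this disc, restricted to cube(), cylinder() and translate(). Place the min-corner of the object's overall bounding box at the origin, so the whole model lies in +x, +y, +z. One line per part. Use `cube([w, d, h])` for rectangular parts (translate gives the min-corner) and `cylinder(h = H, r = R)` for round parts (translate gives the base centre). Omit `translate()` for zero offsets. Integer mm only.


translate([61, 61, 0]) cylinder(h = 41, r = 61);


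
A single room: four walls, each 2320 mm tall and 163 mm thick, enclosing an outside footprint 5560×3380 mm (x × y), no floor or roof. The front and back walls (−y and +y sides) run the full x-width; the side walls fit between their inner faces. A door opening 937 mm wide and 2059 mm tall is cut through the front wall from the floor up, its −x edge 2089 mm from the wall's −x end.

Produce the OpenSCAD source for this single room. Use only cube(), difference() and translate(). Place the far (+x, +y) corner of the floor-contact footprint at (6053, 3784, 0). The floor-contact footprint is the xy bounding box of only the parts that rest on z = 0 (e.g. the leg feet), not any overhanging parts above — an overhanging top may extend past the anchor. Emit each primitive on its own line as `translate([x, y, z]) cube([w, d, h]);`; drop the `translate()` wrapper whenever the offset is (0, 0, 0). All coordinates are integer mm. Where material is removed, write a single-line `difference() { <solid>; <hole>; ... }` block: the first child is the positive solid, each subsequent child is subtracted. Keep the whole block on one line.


difference() { translate([493, 404, 0]) cube([5560, 163, 2320]); translate([2582, 404, 0]) cube([937, 163, 2059]); }
translate([493, 3621, 0]) cube([5560, 163, 2320]);
translate([493, 567, 0]) cube([163, 3054, 2320]);
translate([5890, 567, 0]) cube([163, 3054, 2320]);


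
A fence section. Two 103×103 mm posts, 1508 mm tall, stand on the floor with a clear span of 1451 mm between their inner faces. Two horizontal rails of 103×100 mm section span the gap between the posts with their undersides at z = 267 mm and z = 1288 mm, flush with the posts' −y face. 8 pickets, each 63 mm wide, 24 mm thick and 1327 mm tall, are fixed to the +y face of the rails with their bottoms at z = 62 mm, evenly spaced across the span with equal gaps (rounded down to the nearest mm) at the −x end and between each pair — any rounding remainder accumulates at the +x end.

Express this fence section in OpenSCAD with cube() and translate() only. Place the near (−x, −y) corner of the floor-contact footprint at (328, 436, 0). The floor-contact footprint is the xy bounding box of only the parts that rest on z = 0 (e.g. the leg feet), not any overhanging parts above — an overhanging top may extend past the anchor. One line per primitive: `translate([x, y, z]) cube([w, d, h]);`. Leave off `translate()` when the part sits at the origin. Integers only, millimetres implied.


translate([328, 436, 0]) cube([103, 103, 1508]);
translate([1882, 436, 0]) cube([103, 103, 1508]);
translate([431, 436, 267]) cube([1451, 103, 100]);
translate([431, 436, 1288]) cube([1451, 103, 100]);
translate([536, 539, 62]) cube([63, 24, 1327]);
translate([704, 539, 62]) cube([63, 24, 1327]);
translate([872, 539, 62]) cube([63, 24, 1327]);
translate([1040, 539, 62]) cube([63, 24, 1327]);
translate([1208, 539, 62]) cube([63, 24, 1327]);
translate([1376, 539, 62]) cube([63, 24, 1327]);
translate([1544, 539, 62]) cube([63, 24, 1327]);
translate([1712, 539, 62]) cube([63, 24, 1327]);


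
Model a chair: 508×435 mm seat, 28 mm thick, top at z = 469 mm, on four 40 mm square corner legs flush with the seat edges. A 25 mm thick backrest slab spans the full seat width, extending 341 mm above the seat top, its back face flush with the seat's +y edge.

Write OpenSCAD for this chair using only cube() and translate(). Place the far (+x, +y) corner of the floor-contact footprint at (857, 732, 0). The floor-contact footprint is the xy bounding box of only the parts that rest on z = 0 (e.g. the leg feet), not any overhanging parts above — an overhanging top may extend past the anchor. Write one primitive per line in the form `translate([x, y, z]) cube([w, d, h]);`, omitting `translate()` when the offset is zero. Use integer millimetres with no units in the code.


translate([349, 297, 441]) cube([508, 435, 28]);
translate([349, 297, 0]) cube([40, 40, 441]);
translate([817, 297, 0]) cube([40, 40, 441]);
translate([349, 692, 0]) cube([40, 40, 441]);
translate([817, 692, 0]) cube([40, 40, 441]);
translate([349, 707, 469]) cube([508, 25, 341]);


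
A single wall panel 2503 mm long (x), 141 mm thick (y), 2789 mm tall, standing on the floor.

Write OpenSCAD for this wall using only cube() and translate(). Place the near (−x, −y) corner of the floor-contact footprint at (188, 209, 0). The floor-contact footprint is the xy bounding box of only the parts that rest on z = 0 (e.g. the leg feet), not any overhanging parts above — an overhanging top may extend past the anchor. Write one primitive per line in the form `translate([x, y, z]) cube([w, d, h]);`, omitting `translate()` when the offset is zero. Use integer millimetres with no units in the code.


translate([188, 209, 0]) cube([2503, 141, 2789]);


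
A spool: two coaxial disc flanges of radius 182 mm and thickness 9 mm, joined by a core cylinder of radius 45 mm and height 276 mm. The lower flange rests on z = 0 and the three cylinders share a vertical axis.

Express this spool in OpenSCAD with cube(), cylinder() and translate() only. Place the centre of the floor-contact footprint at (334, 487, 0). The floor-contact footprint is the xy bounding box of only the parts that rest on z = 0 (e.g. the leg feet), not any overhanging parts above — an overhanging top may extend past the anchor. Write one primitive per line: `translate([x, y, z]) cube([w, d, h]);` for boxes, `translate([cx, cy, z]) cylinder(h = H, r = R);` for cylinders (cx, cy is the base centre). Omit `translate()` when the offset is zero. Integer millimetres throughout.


translate([334, 487, 0]) cylinder(h = 9, r = 182);
translate([334, 487, 9]) cylinder(h = 276, r = 45);
translate([334, 487, 285]) cylinder(h = 9, r = 182);


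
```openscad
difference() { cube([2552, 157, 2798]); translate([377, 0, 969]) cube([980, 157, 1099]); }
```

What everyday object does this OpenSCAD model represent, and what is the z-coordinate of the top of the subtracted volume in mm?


A wall with a window opening. The window head height is 2068 mm.

A wall with a rectangular opening subtracted — a window. Sill at z = 969, opening 1099 mm tall, so the head is at 969 + 1099 = 2068 mm.


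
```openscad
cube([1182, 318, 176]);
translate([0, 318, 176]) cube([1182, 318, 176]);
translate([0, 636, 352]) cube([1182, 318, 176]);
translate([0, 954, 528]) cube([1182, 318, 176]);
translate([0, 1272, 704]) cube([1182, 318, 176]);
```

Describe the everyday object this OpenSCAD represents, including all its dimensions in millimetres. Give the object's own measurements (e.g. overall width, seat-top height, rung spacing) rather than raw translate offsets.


A straight staircase of 5 solid steps. Each step is 1182 mm wide (x), 318 mm deep (y, the going) and 176 mm tall (the rise). The first step rests on the floor; each subsequent step sits one going further in +y and one rise higher in +z, directly behind and above the previous step with no overlap.


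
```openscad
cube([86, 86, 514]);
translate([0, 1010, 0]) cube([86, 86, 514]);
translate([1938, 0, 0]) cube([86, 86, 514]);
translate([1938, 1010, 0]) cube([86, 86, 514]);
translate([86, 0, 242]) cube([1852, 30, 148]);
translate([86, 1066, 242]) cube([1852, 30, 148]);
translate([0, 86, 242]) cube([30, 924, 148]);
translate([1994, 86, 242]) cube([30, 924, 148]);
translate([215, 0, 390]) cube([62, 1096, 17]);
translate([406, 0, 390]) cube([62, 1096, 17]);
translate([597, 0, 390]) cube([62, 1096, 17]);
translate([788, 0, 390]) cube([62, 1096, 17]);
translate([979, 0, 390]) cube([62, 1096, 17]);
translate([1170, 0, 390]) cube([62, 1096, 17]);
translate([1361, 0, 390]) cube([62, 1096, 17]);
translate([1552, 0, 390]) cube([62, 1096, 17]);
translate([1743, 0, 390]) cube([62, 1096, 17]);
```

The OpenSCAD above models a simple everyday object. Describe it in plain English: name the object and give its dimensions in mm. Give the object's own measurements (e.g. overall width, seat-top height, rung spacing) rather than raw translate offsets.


A bed frame 2024 mm long (x) by 1096 mm wide (y). Four 86×86 mm corner posts, 514 mm tall, at the corners of the footprint. Four rails of 30 mm thickness and 148 mm height run between adjacent posts with their undersides at z = 242 mm, their outer faces flush with the outside of the frame (the two x-running rails run between the posts' inner faces; the two y-running rails run between the posts' inner faces). 9 slats, each 62 mm wide (x) and 17 mm thick, lie across the top of the two x-running rails, running the full 1096 mm width of the frame in y; along x they sit between the end posts with a 129 mm gap after the −x posts and between neighbouring slats, leaving 133 mm before the +x posts.


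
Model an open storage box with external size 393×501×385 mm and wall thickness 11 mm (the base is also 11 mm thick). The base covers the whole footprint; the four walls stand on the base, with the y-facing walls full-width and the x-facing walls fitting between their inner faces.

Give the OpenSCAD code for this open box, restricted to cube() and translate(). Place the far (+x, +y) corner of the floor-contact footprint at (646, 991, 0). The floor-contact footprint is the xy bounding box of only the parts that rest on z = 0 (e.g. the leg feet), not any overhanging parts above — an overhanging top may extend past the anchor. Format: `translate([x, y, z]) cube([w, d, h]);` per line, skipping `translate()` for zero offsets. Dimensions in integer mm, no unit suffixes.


translate([253, 490, 0]) cube([393, 501, 11]);
translate([253, 490, 11]) cube([393, 11, 374]);
translate([253, 980, 11]) cube([393, 11, 374]);
translate([253, 501, 11]) cube([11, 479, 374]);
translate([635, 501, 11]) cube([11, 479, 374]);


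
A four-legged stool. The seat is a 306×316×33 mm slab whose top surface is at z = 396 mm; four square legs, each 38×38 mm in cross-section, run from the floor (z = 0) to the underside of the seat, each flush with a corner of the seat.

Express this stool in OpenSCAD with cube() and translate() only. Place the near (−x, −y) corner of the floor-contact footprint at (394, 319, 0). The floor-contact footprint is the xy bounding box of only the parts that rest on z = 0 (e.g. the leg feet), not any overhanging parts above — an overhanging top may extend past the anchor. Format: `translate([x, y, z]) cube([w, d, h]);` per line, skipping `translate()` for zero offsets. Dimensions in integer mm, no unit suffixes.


translate([394, 319, 363]) cube([306, 316, 33]);
translate([394, 319, 0]) cube([38, 38, 363]);
translate([662, 319, 0]) cube([38, 38, 363]);
translate([394, 597, 0]) cube([38, 38, 363]);
translate([662, 597, 0]) cube([38, 38, 363]);


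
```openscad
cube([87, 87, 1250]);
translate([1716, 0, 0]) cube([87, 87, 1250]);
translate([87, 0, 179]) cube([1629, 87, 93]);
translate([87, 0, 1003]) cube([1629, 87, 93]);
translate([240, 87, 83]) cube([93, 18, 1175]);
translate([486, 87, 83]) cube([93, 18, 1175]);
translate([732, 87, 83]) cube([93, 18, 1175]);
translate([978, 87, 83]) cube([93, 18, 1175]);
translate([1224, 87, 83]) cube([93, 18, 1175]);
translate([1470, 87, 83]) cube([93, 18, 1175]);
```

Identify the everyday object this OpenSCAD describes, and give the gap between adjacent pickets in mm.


A fence section. The picket gap is 153 mm.

Two posts, two rails, 6 pickets — a fence section. Span 1629 mm holds 6 pickets of 93 mm with 7 equal gaps: ⌊(1629 − 6·93) / 7⌋ = 153 mm.


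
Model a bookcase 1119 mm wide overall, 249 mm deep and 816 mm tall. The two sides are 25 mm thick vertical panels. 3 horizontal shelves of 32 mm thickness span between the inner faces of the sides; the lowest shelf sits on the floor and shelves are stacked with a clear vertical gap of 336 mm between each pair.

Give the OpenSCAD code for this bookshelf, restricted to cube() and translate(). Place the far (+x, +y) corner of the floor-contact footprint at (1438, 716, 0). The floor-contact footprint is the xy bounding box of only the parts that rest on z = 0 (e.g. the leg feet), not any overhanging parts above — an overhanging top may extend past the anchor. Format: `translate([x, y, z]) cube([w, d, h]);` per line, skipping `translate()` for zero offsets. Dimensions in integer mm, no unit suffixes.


translate([319, 467, 0]) cube([25, 249, 816]);
translate([1413, 467, 0]) cube([25, 249, 816]);
translate([344, 467, 0]) cube([1069, 249, 32]);
translate([344, 467, 368]) cube([1069, 249, 32]);
translate([344, 467, 736]) cube([1069, 249, 32]);


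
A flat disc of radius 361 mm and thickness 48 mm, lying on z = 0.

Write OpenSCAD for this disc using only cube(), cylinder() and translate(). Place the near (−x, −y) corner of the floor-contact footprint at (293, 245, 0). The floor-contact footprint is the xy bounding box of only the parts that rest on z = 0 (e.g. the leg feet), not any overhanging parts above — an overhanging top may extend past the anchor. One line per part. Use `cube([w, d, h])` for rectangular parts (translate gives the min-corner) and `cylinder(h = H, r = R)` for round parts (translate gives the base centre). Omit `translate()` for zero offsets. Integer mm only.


translate([654, 606, 0]) cylinder(h = 48, r = 361);


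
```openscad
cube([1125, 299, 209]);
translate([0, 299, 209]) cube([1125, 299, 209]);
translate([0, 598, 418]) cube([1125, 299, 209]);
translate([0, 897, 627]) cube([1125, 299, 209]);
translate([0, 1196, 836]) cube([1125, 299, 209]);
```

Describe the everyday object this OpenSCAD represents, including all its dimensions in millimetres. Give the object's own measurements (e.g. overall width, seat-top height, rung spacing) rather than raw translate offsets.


A straight staircase of 5 solid steps. Each step is 1125 mm wide (x), 299 mm deep (y, the going) and 209 mm tall (the rise). The first step rests on the floor; each subsequent step sits one going further in +y and one rise higher in +z, directly behind and above the previous step with no overlap.


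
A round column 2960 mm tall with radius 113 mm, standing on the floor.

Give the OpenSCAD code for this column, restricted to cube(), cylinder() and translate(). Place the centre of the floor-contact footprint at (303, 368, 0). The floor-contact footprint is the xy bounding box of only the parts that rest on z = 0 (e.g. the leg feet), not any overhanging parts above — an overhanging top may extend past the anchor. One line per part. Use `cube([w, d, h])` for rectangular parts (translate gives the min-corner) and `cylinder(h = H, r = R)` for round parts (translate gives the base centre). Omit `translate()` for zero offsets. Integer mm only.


translate([303, 368, 0]) cylinder(h = 2960, r = 113);


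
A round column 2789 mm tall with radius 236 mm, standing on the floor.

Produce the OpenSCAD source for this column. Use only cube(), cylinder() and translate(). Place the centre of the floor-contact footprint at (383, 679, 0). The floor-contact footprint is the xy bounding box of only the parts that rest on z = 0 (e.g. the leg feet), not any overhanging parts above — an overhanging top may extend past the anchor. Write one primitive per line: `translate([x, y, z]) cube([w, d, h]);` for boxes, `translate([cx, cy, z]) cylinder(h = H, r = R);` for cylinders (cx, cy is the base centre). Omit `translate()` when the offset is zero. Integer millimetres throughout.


translate([383, 679, 0]) cylinder(h = 2789, r = 236);


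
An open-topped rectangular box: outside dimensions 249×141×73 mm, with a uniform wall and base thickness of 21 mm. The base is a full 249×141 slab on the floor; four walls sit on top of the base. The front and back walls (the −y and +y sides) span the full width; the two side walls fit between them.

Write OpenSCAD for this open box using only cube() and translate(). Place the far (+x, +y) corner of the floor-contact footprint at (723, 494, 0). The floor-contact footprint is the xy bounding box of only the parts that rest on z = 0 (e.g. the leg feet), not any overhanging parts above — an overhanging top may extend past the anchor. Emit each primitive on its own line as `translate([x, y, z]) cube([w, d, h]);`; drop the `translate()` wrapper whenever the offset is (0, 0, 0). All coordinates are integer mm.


translate([474, 353, 0]) cube([249, 141, 21]);
translate([474, 353, 21]) cube([249, 21, 52]);
translate([474, 473, 21]) cube([249, 21, 52]);
translate([474, 374, 21]) cube([21, 99, 52]);
translate([702, 374, 21]) cube([21, 99, 52]);


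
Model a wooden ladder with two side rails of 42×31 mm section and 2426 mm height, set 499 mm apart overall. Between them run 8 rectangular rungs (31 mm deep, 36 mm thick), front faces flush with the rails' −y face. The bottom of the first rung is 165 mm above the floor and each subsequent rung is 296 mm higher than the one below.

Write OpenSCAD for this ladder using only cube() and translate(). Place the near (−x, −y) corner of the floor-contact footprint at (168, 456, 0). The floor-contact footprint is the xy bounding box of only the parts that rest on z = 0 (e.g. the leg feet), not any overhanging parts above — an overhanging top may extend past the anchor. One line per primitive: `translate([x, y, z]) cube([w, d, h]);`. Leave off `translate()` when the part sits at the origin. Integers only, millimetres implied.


translate([168, 456, 0]) cube([42, 31, 2426]);
translate([625, 456, 0]) cube([42, 31, 2426]);
translate([210, 456, 165]) cube([415, 31, 36]);
translate([210, 456, 461]) cube([415, 31, 36]);
translate([210, 456, 757]) cube([415, 31, 36]);
translate([210, 456, 1053]) cube([415, 31, 36]);
translate([210, 456, 1349]) cube([415, 31, 36]);
translate([210, 456, 1645]) cube([415, 31, 36]);
translate([210, 456, 1941]) cube([415, 31, 36]);
translate([210, 456, 2237]) cube([415, 31, 36]);


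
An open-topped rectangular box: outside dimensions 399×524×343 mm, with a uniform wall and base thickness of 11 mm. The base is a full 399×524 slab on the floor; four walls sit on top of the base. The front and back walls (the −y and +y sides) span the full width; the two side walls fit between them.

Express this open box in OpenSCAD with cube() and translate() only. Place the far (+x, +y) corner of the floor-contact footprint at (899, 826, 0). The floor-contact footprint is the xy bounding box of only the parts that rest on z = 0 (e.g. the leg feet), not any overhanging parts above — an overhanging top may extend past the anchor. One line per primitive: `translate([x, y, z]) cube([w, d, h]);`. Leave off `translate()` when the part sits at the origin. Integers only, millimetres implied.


translate([500, 302, 0]) cube([399, 524, 11]);
translate([500, 302, 11]) cube([399, 11, 332]);
translate([500, 815, 11]) cube([399, 11, 332]);
translate([500, 313, 11]) cube([11, 502, 332]);
translate([888, 313, 11]) cube([11, 502, 332]);


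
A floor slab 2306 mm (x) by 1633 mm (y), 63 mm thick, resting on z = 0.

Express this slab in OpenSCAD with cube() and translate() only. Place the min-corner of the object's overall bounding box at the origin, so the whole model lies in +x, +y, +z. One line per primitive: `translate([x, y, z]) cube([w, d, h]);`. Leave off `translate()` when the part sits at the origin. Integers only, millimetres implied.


cube([2306, 1633, 63]);


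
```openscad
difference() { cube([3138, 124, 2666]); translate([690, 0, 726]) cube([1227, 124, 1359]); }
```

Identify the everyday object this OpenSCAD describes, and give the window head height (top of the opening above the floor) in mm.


A wall with a window opening. The window head height is 2085 mm.

A wall with a rectangular opening subtracted — a window. Sill at z = 726, opening 1359 mm tall, so the head is at 726 + 1359 = 2085 mm.
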